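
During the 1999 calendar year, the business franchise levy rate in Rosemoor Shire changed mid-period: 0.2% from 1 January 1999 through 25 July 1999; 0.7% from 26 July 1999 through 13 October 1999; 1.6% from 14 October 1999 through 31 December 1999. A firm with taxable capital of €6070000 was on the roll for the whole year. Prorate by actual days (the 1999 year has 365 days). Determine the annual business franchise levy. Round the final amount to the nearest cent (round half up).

€37184.99

1 January – 25 July 1999: 206 days at 0.2% → €6070000 × 0.2% × 206/365 = €6851.6164
26 July – 13 October 1999: 80 days at 0.7% → €6070000 × 0.7% × 80/365 = €9312.8767
14 October – 31 December 1999: 79 days at 1.6% → €6070000 × 1.6% × 79/365 = €21020.4932
Total = €37184.9863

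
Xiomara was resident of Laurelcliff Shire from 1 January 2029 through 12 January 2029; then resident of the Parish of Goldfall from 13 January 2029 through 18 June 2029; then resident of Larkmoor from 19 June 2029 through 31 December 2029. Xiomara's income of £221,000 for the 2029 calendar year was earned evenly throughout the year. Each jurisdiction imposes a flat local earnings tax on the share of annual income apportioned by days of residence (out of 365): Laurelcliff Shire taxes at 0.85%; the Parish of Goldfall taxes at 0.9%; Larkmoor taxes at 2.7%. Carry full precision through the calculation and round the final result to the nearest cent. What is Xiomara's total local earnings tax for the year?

£4,121.50

Laurelcliff Shire, 1 January – 12 January 2029: 12 days → £221,000 × 0.85% × 12/365 = £61.7589
The Parish of Goldfall, 13 January – 18 June 2029: 157 days → £221,000 × 0.9% × 157/365 = £855.5425
Larkmoor, 19 June – 31 December 2029: 196 days → £221,000 × 2.7% × 196/365 = £3,204.1973
Total = £4,121.4986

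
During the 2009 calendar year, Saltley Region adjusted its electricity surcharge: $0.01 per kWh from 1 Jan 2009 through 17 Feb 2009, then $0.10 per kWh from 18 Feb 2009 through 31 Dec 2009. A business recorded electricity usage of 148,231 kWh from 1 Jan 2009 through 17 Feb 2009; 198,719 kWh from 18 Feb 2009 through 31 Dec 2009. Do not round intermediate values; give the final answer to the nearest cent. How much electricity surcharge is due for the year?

1 Jan – 17 Feb 2009: 148,231 kWh at $0.01/kWh → $1482.31
18 Feb – 31 Dec 2009: 198,719 kWh at $0.10/kWh → $19871.90

$21354.21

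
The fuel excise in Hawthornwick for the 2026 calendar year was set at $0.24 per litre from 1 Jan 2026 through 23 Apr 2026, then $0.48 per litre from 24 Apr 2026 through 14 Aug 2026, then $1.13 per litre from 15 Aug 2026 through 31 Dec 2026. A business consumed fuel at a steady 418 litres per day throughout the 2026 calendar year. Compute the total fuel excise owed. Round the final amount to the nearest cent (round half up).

1 Jan – 23 Apr 2026: 113 days × 418 litres/day = 47,234 litres at $0.24/litre → $11336.16
24 Apr – 14 Aug 2026: 113 days × 418 litres/day = 47,234 litres at $0.48/litre → $22672.32
15 Aug – 31 Dec 2026: 139 days × 418 litres/day = 58,102 litres at $1.13/litre → $65655.26

$99663.74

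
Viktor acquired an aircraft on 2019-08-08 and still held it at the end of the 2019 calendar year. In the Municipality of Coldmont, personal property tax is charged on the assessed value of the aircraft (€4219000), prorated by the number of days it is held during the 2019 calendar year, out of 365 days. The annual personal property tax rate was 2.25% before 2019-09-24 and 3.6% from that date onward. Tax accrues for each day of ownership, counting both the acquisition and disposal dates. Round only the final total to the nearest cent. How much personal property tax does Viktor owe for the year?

2019-08-08 to 2019-09-23: 47 days at 2.25% → €4219000 × 2.25% × 47/365 = €12223.5411
2019-09-24 to 2019-12-31: 99 days at 3.6% → €4219000 × 3.6% × 99/365 = €41195.9342
Total = €53419.4753

€53419.48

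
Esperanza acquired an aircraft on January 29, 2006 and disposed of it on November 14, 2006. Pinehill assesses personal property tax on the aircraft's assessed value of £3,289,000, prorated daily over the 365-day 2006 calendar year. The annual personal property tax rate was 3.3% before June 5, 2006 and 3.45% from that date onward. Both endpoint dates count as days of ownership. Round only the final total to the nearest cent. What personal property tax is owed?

£88,438.06

January 29 – June 4, 2006: 127 days at 3.3% → £3,289,000 × 3.3% × 127/365 = £37,764.9288
June 5 – November 14, 2006: 163 days at 3.45% → £3,289,000 × 3.45% × 163/365 = £50,673.1274
Total = £88,438.0562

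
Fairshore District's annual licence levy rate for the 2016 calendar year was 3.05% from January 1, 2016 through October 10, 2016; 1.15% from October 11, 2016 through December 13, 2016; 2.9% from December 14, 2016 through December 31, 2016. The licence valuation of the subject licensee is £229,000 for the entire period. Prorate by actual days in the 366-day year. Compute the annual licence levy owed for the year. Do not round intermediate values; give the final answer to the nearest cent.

£6,206.78

January 1 – October 10, 2016: 284 days at 3.05% → £229,000 × 3.05% × 284/366 = £5,419.6667
October 11 – December 13, 2016: 64 days at 1.15% → £229,000 × 1.15% × 64/366 = £460.5027
December 14 – December 31, 2016: 18 days at 2.9% → £229,000 × 2.9% × 18/366 = £326.6066
Total = £6,206.7760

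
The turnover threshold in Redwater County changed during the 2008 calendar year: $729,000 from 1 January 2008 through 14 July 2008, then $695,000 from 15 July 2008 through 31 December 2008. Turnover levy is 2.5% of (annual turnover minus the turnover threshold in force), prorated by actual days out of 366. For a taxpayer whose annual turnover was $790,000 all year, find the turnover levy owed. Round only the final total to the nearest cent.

1 January – 14 July 2008: 196 days, exemption $729,000 → ($790,000 − $729,000) × 2.5% × 196/366 = $816.6667
15 July – 31 December 2008: 170 days, exemption $695,000 → ($790,000 − $695,000) × 2.5% × 170/366 = $1,103.1421
Total = $1,919.8087

$1,919.81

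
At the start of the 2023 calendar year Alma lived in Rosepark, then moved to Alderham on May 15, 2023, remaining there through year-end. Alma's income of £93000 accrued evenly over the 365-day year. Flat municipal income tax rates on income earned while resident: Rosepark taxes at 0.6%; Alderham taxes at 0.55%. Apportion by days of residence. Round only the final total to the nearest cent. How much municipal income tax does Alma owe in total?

Rosepark, January 1 – May 14, 2023: 134 days → £93000 × 0.6% × 134/365 = £204.8548
Alderham, May 15 – December 31, 2023: 231 days → £93000 × 0.55% × 231/365 = £323.7164
Total = £528.5712

£528.57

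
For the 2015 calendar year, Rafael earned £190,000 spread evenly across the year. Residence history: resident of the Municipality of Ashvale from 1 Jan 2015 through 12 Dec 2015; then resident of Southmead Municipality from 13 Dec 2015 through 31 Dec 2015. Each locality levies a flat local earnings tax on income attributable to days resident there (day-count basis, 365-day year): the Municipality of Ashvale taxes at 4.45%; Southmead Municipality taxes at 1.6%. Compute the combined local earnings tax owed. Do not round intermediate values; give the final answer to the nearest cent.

£8,173.12

The Municipality of Ashvale, 1 Jan – 12 Dec 2015: 346 days → £190,000 × 4.45% × 346/365 = £8,014.8767
Southmead Municipality, 13 Dec – 31 Dec 2015: 19 days → £190,000 × 1.6% × 19/365 = £158.2466
Total = £8,173.1233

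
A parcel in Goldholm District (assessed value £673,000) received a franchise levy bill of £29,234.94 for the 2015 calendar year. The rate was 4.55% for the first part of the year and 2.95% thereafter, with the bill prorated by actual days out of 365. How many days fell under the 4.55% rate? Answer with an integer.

Let d = days at the first rate; then 365 − d days at the second rate.
£673,000 × [4.55%·d + 2.95%·(365−d)] / 365 = £29,234.94
Solving gives d = 318, so the new rate took effect on 15 November 2015.

318 days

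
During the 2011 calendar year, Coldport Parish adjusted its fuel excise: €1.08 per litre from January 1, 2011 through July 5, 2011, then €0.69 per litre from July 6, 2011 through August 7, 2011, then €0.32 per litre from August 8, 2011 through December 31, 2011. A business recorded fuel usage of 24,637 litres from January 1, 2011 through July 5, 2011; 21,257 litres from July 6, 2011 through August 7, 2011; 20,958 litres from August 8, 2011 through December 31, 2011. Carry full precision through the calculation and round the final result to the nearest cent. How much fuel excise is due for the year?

€47,981.85

January 1 – July 5, 2011: 24,637 litres at €1.08/litre → €26,607.96
July 6 – August 7, 2011: 21,257 litres at €0.69/litre → €14,667.33
August 8 – December 31, 2011: 20,958 litres at €0.32/litre → €6,706.56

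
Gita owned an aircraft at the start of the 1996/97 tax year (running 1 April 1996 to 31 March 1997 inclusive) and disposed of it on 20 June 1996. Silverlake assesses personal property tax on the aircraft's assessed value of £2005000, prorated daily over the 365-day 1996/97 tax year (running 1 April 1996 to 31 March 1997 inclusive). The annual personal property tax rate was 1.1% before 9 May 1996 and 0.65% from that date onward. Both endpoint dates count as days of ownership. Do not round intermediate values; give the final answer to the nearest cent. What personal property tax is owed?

1 April – 8 May 1996: 38 days at 1.1% → £2005000 × 1.1% × 38/365 = £2296.1370
9 May – 20 June 1996: 43 days at 0.65% → £2005000 × 0.65% × 43/365 = £1535.3356
Total = £3831.4726

£3831.47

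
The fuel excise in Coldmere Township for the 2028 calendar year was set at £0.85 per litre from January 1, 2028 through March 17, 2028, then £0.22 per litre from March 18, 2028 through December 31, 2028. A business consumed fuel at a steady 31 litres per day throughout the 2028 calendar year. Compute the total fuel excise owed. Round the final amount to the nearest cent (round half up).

£3,999.93

January 1 – March 17, 2028: 77 days × 31 litres/day = 2,387 litres at £0.85/litre → £2,028.95
March 18 – December 31, 2028: 289 days × 31 litres/day = 8,959 litres at £0.22/litre → £1,970.98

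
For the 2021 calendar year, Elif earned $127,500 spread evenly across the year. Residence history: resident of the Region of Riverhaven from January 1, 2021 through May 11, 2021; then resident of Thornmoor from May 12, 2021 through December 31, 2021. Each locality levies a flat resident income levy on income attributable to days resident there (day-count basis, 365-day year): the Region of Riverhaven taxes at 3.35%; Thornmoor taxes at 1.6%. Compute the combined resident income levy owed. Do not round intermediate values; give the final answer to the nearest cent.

The Region of Riverhaven, January 1 – May 11, 2021: 131 days → $127,500 × 3.35% × 131/365 = $1,532.9692
Thornmoor, May 12 – December 31, 2021: 234 days → $127,500 × 1.6% × 234/365 = $1,307.8356
Total = $2,840.8048

$2,840.80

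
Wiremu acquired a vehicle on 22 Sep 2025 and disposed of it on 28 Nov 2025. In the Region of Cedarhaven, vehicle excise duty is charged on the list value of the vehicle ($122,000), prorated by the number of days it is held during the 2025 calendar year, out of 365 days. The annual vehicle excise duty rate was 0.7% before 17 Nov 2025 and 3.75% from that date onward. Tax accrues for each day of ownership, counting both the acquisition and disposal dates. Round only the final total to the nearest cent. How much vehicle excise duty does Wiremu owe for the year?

22 Sep – 16 Nov 2025: 56 days at 0.7% → $122,000 × 0.7% × 56/365 = $131.0247
17 Nov – 28 Nov 2025: 12 days at 3.75% → $122,000 × 3.75% × 12/365 = $150.4110
Total = $281.4356

$281.44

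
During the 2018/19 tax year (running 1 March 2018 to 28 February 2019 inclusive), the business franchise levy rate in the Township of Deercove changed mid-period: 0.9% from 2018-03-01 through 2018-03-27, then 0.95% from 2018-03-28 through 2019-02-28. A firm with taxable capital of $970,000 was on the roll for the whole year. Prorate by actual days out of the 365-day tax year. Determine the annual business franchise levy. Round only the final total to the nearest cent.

2018-03-01 to 2018-03-27: 27 days at 0.9% → $970,000 × 0.9% × 27/365 = $645.7808
2018-03-28 to 2019-02-28: 338 days at 0.95% → $970,000 × 0.95% × 338/365 = $8,533.3425
Total = $9,179.1233

$9,179.12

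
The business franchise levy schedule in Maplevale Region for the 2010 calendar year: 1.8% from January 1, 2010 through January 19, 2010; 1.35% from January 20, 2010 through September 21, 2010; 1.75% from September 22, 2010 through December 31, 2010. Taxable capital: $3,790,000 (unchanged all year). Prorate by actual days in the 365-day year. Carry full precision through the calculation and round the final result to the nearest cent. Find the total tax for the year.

January 1 – January 19, 2010: 19 days at 1.8% → $3,790,000 × 1.8% × 19/365 = $3,551.1781
January 20 – September 21, 2010: 245 days at 1.35% → $3,790,000 × 1.35% × 245/365 = $34,343.6301
September 22 – December 31, 2010: 101 days at 1.75% → $3,790,000 × 1.75% × 101/365 = $18,352.9452
Total = $56,247.7534

$56,247.75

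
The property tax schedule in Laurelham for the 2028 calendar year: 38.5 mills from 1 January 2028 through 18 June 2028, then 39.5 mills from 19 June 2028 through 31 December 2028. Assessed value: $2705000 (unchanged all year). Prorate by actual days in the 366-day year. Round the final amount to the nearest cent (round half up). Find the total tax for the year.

$105591.08

1 January – 18 June 2028: 170 days at 38.5 mills → $2705000 × 3.85% × 170/366 = $48372.1995
19 June – 31 December 2028: 196 days at 39.5 mills → $2705000 × 3.95% × 196/366 = $57218.8798
Total = $105591.0792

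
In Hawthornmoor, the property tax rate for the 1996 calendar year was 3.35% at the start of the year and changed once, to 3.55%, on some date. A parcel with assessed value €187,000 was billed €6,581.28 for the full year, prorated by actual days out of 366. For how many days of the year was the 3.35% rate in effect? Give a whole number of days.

56 days

Let d = days at the first rate; then 366 − d days at the second rate.
€187,000 × [3.35%·d + 3.55%·(366−d)] / 366 = €6,581.28
Solving gives d = 56, so the new rate took effect on 26 Feb 1996.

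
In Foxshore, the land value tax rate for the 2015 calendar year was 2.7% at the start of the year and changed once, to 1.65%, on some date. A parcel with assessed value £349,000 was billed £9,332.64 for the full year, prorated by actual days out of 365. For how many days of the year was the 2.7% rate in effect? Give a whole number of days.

Let d = days at the first rate; then 365 − d days at the second rate.
£349,000 × [2.7%·d + 1.65%·(365−d)] / 365 = £9,332.64
Solving gives d = 356, so the new rate took effect on December 23, 2015.

356 days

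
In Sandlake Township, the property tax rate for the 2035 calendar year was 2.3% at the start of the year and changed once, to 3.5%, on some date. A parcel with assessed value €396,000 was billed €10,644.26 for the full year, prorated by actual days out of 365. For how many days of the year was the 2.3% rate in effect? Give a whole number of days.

247 days

Let d = days at the first rate; then 365 − d days at the second rate.
€396,000 × [2.3%·d + 3.5%·(365−d)] / 365 = €10,644.26
Solving gives d = 247, so the new rate took effect on September 5, 2035.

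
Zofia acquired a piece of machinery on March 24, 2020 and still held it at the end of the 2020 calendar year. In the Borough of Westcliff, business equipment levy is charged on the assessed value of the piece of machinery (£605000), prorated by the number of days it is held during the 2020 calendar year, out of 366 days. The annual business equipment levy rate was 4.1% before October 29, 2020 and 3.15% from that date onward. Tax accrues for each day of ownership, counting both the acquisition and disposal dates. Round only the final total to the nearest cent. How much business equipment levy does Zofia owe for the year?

March 24 – October 28, 2020: 219 days at 4.1% → £605000 × 4.1% × 219/366 = £14842.3361
October 29 – December 31, 2020: 64 days at 3.15% → £605000 × 3.15% × 64/366 = £3332.4590
Total = £18174.7951

£18174.80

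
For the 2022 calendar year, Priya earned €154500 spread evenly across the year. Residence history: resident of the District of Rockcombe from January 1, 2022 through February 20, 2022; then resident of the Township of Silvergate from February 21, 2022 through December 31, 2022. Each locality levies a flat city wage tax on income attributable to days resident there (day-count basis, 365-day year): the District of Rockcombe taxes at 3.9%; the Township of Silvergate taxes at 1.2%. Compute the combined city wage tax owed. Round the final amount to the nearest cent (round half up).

The District of Rockcombe, January 1 – February 20, 2022: 51 days → €154500 × 3.9% × 51/365 = €841.9192
The Township of Silvergate, February 21 – December 31, 2022: 314 days → €154500 × 1.2% × 314/365 = €1594.9479
Total = €2436.8671

€2436.87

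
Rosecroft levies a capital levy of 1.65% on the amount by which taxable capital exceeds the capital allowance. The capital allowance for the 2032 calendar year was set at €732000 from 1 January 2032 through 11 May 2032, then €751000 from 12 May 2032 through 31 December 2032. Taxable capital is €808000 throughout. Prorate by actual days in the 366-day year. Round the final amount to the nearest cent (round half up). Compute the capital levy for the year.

€1053.57

1 January – 11 May 2032: 132 days, exemption €732000 → (€808000 − €732000) × 1.65% × 132/366 = €452.2623
12 May – 31 December 2032: 234 days, exemption €751000 → (€808000 − €751000) × 1.65% × 234/366 = €601.3033
Total = €1053.5656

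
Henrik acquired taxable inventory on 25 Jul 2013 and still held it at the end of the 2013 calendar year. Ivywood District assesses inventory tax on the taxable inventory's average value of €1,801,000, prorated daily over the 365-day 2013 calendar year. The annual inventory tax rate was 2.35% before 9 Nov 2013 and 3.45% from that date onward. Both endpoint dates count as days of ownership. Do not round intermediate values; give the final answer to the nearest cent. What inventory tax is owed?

€21,429.43

25 Jul – 8 Nov 2013: 107 days at 2.35% → €1,801,000 × 2.35% × 107/365 = €12,407.1630
9 Nov – 31 Dec 2013: 53 days at 3.45% → €1,801,000 × 3.45% × 53/365 = €9,022.2699
Total = €21,429.4329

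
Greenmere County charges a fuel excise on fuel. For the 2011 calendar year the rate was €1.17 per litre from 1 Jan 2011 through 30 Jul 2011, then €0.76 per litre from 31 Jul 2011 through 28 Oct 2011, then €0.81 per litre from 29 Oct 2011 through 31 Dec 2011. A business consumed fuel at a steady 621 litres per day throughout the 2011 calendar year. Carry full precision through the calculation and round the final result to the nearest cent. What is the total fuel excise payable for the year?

1 Jan – 30 Jul 2011: 211 days × 621 litres/day = 131,031 litres at €1.17/litre → €153,306.27
31 Jul – 28 Oct 2011: 90 days × 621 litres/day = 55,890 litres at €0.76/litre → €42,476.40
29 Oct – 31 Dec 2011: 64 days × 621 litres/day = 39,744 litres at €0.81/litre → €32,192.64

€227,975.31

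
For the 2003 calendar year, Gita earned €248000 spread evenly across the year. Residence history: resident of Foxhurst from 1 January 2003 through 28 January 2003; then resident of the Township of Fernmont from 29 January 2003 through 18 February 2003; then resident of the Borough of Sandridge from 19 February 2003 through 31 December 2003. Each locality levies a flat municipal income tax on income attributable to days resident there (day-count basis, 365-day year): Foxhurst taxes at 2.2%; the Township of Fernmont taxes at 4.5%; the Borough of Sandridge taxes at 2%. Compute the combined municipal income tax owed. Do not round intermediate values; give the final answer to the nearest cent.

€5354.76

Foxhurst, 1 January – 28 January 2003: 28 days → €248000 × 2.2% × 28/365 = €418.5425
The Township of Fernmont, 29 January – 18 February 2003: 21 days → €248000 × 4.5% × 21/365 = €642.0822
The Borough of Sandridge, 19 February – 31 December 2003: 316 days → €248000 × 2% × 316/365 = €4294.1370
Total = €5354.7616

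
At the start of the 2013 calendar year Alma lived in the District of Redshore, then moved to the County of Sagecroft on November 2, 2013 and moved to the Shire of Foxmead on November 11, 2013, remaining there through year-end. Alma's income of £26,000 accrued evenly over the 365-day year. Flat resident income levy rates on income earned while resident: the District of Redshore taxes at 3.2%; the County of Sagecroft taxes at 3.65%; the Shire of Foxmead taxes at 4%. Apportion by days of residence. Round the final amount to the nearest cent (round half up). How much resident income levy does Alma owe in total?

£863.95

The District of Redshore, January 1 – November 1, 2013: 305 days → £26,000 × 3.2% × 305/365 = £695.2329
The County of Sagecroft, November 2 – November 10, 2013: 9 days → £26,000 × 3.65% × 9/365 = £23.4000
The Shire of Foxmead, November 11 – December 31, 2013: 51 days → £26,000 × 4% × 51/365 = £145.3151
Total = £863.9479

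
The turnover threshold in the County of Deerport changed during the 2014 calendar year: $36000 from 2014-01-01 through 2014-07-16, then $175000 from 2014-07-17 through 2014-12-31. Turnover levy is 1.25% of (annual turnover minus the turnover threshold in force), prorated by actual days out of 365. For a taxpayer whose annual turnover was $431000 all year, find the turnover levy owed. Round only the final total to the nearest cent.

$4137.77

2014-01-01 to 2014-07-16: 197 days, exemption $36000 → ($431000 − $36000) × 1.25% × 197/365 = $2664.8973
2014-07-17 to 2014-12-31: 168 days, exemption $175000 → ($431000 − $175000) × 1.25% × 168/365 = $1472.8767
Total = $4137.7740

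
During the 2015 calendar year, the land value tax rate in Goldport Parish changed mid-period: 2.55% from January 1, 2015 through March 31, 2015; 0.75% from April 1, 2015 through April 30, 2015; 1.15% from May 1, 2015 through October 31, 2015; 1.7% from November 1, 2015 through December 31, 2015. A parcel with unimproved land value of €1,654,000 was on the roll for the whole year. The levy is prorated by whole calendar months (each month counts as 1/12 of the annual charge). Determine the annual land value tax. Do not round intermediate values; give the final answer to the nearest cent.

€25,774.83

January 1 – March 31, 2015: 3 months at 2.55% → €1,654,000 × 2.55% × 3/12 = €10,544.2500
April 1 – April 30, 2015: 1 month at 0.75% → €1,654,000 × 0.75% × 1/12 = €1,033.7500
May 1 – October 31, 2015: 6 months at 1.15% → €1,654,000 × 1.15% × 6/12 = €9,510.5000
November 1 – December 31, 2015: 2 months at 1.7% → €1,654,000 × 1.7% × 2/12 = €4,686.3333
Total = €25,774.8333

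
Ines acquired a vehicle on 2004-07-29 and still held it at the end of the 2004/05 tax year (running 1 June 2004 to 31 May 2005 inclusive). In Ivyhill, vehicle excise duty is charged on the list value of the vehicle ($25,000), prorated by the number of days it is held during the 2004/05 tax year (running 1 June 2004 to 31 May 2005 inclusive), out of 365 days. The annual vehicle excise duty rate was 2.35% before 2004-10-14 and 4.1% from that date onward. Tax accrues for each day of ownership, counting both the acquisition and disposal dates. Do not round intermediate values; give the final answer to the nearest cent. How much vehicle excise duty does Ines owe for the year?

$769.83

2004-07-29 to 2004-10-13: 77 days at 2.35% → $25,000 × 2.35% × 77/365 = $123.9384
2004-10-14 to 2005-05-31: 230 days at 4.1% → $25,000 × 4.1% × 230/365 = $645.8904
Total = $769.8288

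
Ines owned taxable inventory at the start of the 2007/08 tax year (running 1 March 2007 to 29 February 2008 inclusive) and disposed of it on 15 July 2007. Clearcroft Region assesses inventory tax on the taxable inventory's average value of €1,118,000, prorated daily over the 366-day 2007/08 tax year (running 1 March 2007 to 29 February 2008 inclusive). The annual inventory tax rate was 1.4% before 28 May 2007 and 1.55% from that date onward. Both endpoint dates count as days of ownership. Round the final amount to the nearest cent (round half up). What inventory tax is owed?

1 March – 27 May 2007: 88 days at 1.4% → €1,118,000 × 1.4% × 88/366 = €3,763.3224
28 May – 15 July 2007: 49 days at 1.55% → €1,118,000 × 1.55% × 49/366 = €2,320.0027
Total = €6,083.3251

€6,083.33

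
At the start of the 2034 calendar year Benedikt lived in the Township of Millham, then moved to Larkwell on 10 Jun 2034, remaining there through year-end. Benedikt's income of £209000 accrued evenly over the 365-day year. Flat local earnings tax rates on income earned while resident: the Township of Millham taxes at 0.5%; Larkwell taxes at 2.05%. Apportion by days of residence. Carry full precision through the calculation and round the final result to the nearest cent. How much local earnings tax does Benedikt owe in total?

The Township of Millham, 1 Jan – 9 Jun 2034: 160 days → £209000 × 0.5% × 160/365 = £458.0822
Larkwell, 10 Jun – 31 Dec 2034: 205 days → £209000 × 2.05% × 205/365 = £2406.3630
Total = £2864.4452

£2864.45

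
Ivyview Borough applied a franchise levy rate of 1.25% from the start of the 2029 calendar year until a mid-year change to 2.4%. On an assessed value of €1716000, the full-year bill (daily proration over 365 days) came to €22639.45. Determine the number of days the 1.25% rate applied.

343 days

Let d = days at the first rate; then 365 − d days at the second rate.
€1716000 × [1.25%·d + 2.4%·(365−d)] / 365 = €22639.45
Solving gives d = 343, so the new rate took effect on 10 December 2029.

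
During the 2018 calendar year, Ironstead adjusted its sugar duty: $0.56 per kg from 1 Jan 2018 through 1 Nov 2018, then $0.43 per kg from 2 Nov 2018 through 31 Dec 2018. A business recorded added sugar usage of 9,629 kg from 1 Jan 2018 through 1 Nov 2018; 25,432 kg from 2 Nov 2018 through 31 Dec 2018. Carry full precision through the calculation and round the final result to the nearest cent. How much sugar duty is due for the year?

$16,328.00

1 Jan – 1 Nov 2018: 9,629 kg at $0.56/kg → $5,392.24
2 Nov – 31 Dec 2018: 25,432 kg at $0.43/kg → $10,935.76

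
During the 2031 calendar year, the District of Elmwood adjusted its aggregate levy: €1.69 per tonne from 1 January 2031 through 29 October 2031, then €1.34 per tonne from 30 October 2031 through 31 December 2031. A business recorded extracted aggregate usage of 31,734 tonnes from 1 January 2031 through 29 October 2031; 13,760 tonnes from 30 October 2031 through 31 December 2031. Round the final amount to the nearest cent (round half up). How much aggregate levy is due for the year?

1 January – 29 October 2031: 31,734 tonnes at €1.69/tonne → €53630.46
30 October – 31 December 2031: 13,760 tonnes at €1.34/tonne → €18438.40

€72068.86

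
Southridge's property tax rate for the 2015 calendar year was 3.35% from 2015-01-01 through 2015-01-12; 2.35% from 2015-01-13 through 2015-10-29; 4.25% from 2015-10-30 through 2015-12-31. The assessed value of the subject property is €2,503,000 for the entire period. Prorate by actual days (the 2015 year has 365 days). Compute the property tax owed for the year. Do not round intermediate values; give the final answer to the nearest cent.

€67,851.87

2015-01-01 to 2015-01-12: 12 days at 3.35% → €2,503,000 × 3.35% × 12/365 = €2,756.7288
2015-01-13 to 2015-10-29: 290 days at 2.35% → €2,503,000 × 2.35% × 290/365 = €46,734.0959
2015-10-30 to 2015-12-31: 63 days at 4.25% → €2,503,000 × 4.25% × 63/365 = €18,361.0479
Total = €67,851.8726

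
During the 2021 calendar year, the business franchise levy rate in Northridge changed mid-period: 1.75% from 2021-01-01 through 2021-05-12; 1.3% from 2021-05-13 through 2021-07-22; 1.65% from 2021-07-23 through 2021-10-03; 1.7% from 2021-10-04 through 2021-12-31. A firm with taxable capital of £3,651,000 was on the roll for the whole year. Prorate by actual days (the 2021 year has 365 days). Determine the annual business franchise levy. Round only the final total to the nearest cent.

£59,521.30

2021-01-01 to 2021-05-12: 132 days at 1.75% → £3,651,000 × 1.75% × 132/365 = £23,106.3288
2021-05-13 to 2021-07-22: 71 days at 1.3% → £3,651,000 × 1.3% × 71/365 = £9,232.5288
2021-07-23 to 2021-10-03: 73 days at 1.65% → £3,651,000 × 1.65% × 73/365 = £12,048.3000
2021-10-04 to 2021-12-31: 89 days at 1.7% → £3,651,000 × 1.7% × 89/365 = £15,134.1452
Total = £59,521.3027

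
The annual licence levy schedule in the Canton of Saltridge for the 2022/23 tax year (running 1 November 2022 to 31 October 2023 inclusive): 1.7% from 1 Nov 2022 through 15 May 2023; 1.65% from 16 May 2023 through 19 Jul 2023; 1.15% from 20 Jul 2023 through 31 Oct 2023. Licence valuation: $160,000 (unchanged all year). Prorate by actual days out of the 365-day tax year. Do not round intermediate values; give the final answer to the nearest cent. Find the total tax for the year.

1 Nov 2022 – 15 May 2023: 196 days at 1.7% → $160,000 × 1.7% × 196/365 = $1,460.6027
16 May – 19 Jul 2023: 65 days at 1.65% → $160,000 × 1.65% × 65/365 = $470.1370
20 Jul – 31 Oct 2023: 104 days at 1.15% → $160,000 × 1.15% × 104/365 = $524.2740
Total = $2,455.0137

$2,455.01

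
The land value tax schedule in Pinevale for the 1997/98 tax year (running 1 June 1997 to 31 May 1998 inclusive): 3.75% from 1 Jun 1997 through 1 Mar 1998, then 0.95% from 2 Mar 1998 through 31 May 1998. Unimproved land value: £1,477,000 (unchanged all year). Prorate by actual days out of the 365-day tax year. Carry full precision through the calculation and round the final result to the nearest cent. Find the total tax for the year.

1 Jun 1997 – 1 Mar 1998: 274 days at 3.75% → £1,477,000 × 3.75% × 274/365 = £41,578.5616
2 Mar – 31 May 1998: 91 days at 0.95% → £1,477,000 × 0.95% × 91/365 = £3,498.2644
Total = £45,076.8260

£45,076.83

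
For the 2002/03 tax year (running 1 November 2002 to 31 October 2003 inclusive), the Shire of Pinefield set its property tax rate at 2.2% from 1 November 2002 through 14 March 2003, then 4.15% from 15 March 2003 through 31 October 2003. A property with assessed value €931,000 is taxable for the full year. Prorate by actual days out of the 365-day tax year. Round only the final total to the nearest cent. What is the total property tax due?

€31,971.56

1 November 2002 – 14 March 2003: 134 days at 2.2% → €931,000 × 2.2% × 134/365 = €7,519.4192
15 March – 31 October 2003: 231 days at 4.15% → €931,000 × 4.15% × 231/365 = €24,452.1411
Total = €31,971.5603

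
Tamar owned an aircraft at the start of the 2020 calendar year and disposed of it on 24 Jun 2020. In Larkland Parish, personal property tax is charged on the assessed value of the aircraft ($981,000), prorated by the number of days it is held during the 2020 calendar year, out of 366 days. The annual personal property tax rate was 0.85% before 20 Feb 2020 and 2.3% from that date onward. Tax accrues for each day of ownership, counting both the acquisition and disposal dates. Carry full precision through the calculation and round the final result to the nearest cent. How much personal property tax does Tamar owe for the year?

1 Jan – 19 Feb 2020: 50 days at 0.85% → $981,000 × 0.85% × 50/366 = $1,139.1393
20 Feb – 24 Jun 2020: 126 days at 2.3% → $981,000 × 2.3% × 126/366 = $7,767.5902
Total = $8,906.7295

$8,906.73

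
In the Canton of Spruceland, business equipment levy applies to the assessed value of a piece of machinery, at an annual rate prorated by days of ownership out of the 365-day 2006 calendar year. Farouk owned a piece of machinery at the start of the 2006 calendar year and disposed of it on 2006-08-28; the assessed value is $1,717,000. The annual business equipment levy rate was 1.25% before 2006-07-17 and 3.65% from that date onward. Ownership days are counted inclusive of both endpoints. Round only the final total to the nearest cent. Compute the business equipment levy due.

$18,966.97

2006-01-01 to 2006-07-16: 197 days at 1.25% → $1,717,000 × 1.25% × 197/365 = $11,583.8699
2006-07-17 to 2006-08-28: 43 days at 3.65% → $1,717,000 × 3.65% × 43/365 = $7,383.1000
Total = $18,966.9699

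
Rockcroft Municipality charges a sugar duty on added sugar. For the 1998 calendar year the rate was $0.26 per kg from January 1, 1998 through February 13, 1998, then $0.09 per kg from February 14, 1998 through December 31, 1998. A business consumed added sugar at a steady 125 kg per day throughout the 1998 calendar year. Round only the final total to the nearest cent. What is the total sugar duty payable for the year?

January 1 – February 13, 1998: 44 days × 125 kg/day = 5,500 kg at $0.26/kg → $1,430.00
February 14 – December 31, 1998: 321 days × 125 kg/day = 40,125 kg at $0.09/kg → $3,611.25

$5,041.25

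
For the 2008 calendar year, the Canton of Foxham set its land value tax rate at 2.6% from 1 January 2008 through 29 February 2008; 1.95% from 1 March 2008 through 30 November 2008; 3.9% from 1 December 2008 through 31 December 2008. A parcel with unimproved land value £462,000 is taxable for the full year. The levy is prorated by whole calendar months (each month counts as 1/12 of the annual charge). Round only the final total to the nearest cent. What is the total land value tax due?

£10,260.25

1 January – 29 February 2008: 2 months at 2.6% → £462,000 × 2.6% × 2/12 = £2,002.0000
1 March – 30 November 2008: 9 months at 1.95% → £462,000 × 1.95% × 9/12 = £6,756.7500
1 December – 31 December 2008: 1 month at 3.9% → £462,000 × 3.9% × 1/12 = £1,501.5000
Total = £10,260.2500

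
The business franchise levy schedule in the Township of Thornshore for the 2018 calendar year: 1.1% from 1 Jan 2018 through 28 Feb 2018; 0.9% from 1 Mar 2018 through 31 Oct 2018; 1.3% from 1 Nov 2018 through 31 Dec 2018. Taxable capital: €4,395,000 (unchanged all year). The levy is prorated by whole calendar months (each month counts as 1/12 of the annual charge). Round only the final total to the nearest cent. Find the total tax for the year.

€43,950.00

1 Jan – 28 Feb 2018: 2 months at 1.1% → €4,395,000 × 1.1% × 2/12 = €8,057.5000
1 Mar – 31 Oct 2018: 8 months at 0.9% → €4,395,000 × 0.9% × 8/12 = €26,370.0000
1 Nov – 31 Dec 2018: 2 months at 1.3% → €4,395,000 × 1.3% × 2/12 = €9,522.5000
Total = €43,950.0000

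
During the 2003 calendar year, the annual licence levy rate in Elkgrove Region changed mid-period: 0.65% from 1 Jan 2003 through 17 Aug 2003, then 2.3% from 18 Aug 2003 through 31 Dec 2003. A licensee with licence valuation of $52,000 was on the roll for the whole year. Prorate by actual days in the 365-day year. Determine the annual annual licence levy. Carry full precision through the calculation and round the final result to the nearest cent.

$657.69

1 Jan – 17 Aug 2003: 229 days at 0.65% → $52,000 × 0.65% × 229/365 = $212.0603
18 Aug – 31 Dec 2003: 136 days at 2.3% → $52,000 × 2.3% × 136/365 = $445.6329
Total = $657.6932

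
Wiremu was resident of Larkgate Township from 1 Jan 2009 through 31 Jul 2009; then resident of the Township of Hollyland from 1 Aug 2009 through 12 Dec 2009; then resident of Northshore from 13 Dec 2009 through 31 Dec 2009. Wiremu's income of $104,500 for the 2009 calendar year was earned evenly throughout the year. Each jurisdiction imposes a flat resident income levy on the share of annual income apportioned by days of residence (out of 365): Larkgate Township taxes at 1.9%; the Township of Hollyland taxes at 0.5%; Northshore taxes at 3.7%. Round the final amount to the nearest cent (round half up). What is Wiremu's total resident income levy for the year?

$1,546.31

Larkgate Township, 1 Jan – 31 Jul 2009: 212 days → $104,500 × 1.9% × 212/365 = $1,153.2219
The Township of Hollyland, 1 Aug – 12 Dec 2009: 134 days → $104,500 × 0.5% × 134/365 = $191.8219
Northshore, 13 Dec – 31 Dec 2009: 19 days → $104,500 × 3.7% × 19/365 = $201.2699
Total = $1,546.3137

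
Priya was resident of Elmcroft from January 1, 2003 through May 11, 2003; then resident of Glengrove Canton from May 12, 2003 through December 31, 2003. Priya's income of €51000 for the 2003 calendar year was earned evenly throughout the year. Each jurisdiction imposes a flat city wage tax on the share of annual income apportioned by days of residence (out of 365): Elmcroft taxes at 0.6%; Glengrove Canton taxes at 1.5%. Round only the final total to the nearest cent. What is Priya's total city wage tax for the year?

Elmcroft, January 1 – May 11, 2003: 131 days → €51000 × 0.6% × 131/365 = €109.8247
Glengrove Canton, May 12 – December 31, 2003: 234 days → €51000 × 1.5% × 234/365 = €490.4384
Total = €600.2630

€600.26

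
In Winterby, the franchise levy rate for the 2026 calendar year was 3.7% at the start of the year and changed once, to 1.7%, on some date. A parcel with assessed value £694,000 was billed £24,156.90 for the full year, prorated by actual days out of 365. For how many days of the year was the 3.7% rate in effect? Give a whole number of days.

Let d = days at the first rate; then 365 − d days at the second rate.
£694,000 × [3.7%·d + 1.7%·(365−d)] / 365 = £24,156.90
Solving gives d = 325, so the new rate took effect on November 22, 2026.

325 days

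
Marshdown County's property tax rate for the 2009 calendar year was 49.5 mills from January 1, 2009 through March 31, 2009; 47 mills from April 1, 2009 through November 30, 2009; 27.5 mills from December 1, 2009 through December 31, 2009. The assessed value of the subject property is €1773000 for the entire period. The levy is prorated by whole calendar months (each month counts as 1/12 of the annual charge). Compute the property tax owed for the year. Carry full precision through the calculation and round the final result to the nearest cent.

€81558.00

January 1 – March 31, 2009: 3 months at 49.5 mills → €1773000 × 4.95% × 3/12 = €21940.8750
April 1 – November 30, 2009: 8 months at 47 mills → €1773000 × 4.7% × 8/12 = €55554.0000
December 1 – December 31, 2009: 1 month at 27.5 mills → €1773000 × 2.75% × 1/12 = €4063.1250
Total = €81558.0000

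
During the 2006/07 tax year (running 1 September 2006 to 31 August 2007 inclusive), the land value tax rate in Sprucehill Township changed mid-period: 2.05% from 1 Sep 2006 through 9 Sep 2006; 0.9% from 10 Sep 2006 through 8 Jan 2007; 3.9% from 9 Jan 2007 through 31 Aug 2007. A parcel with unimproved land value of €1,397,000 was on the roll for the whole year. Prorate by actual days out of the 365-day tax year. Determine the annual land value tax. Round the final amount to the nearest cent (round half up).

€39,952.29

1 Sep – 9 Sep 2006: 9 days at 2.05% → €1,397,000 × 2.05% × 9/365 = €706.1548
10 Sep 2006 – 8 Jan 2007: 121 days at 0.9% → €1,397,000 × 0.9% × 121/365 = €4,168.0356
9 Jan – 31 Aug 2007: 235 days at 3.9% → €1,397,000 × 3.9% × 235/365 = €35,078.0959
Total = €39,952.2863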